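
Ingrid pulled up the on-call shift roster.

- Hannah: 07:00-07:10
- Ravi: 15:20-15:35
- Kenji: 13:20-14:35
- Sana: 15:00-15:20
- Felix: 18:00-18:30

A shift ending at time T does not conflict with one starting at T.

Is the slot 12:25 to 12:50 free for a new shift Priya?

Yes — the slot is free

Hannah: ends 07:10 at or before Priya starts 12:25 → clear.
Kenji: starts 13:20 at or after Priya ends 12:50 → clear.
Sana: starts 15:00 at or after Priya ends 12:50 → clear.
Ravi: starts 15:20 at or after Priya ends 12:50 → clear.
Felix: starts 18:00 at or after Priya ends 12:50 → clear.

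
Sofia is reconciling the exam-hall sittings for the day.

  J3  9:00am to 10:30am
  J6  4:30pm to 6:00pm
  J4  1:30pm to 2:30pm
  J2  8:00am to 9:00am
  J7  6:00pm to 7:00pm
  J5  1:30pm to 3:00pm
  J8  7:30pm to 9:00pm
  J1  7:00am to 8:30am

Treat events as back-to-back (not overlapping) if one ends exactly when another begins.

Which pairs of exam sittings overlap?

J1 & J2, J4 & J5

Sorted by start: J1, J2, J3, J4, J5, J6, J7, J8.
J2 starts before J1 ends → J1 and J2 overlap.
J3 starts after J1 ends, so J1 has no further overlaps.
J3 starts exactly when J2 ends (back-to-back, no overlap), so J2 has no further overlaps.
J4 starts after J3 ends, so J3 has no further overlaps.
J5 starts before J4 ends → J4 and J5 overlap.
J6 starts after J4 ends, so J4 has no further overlaps.
J6 starts after J5 ends, so J5 has no further overlaps.
J7 starts exactly when J6 ends (back-to-back, no overlap), so J6 has no further overlaps.
J8 starts after J7 ends.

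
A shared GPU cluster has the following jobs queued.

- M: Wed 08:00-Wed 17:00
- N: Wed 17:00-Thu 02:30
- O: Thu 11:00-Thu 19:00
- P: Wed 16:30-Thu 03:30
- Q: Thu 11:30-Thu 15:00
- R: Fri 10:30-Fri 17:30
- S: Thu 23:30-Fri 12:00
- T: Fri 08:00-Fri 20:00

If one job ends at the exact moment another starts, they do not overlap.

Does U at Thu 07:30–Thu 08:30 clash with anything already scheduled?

M: ends Wed 17:00 at or before U starts Thu 07:30 → clear.
P: ends Thu 03:30 at or before U starts Thu 07:30 → clear.
N: ends Thu 02:30 at or before U starts Thu 07:30 → clear.
O: starts Thu 11:00 at or after U ends Thu 08:30 → clear.
Q: starts Thu 11:30 at or after U ends Thu 08:30 → clear.
S: starts Thu 23:30 at or after U ends Thu 08:30 → clear.
T: starts Fri 08:00 at or after U ends Thu 08:30 → clear.
R: starts Fri 10:30 at or after U ends Thu 08:30 → clear.

No — it doesn't clash with anything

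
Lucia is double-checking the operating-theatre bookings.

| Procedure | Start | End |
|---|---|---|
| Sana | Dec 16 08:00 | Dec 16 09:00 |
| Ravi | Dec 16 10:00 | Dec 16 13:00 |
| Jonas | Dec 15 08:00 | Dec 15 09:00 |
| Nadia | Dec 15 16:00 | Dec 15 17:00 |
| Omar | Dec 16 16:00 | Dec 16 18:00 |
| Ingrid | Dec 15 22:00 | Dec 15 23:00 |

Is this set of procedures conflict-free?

Sorted by start: Jonas, Nadia, Ingrid, Sana, Ravi, Omar.
Nadia starts after Jonas ends — done with Jonas.
Ingrid starts after Nadia ends — done with Nadia.
Sana starts after Ingrid ends — done with Ingrid.
Ravi starts after Sana ends — done with Sana.
Omar starts after Ravi ends.
Every pair is clear; the schedule has no overlaps.

Yes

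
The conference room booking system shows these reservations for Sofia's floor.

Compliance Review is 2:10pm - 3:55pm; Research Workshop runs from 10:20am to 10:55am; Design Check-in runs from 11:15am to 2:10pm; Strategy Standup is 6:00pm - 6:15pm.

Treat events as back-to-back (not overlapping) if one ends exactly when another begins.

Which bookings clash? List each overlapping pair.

no overlapping pairs

Sorted by start: Research Workshop, Design Check-in, Compliance Review, Strategy Standup.
Design Check-in starts after Research Workshop ends — done with Research Workshop.
Compliance Review starts exactly when Design Check-in ends (back-to-back, no overlap) — done with Design Check-in.
Strategy Standup starts after Compliance Review ends.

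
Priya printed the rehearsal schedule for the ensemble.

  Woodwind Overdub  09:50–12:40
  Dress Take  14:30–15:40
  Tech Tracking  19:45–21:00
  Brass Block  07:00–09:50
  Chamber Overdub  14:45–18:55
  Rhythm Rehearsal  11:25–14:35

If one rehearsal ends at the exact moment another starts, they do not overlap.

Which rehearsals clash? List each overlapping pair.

Chamber Overdub & Dress Take, Dress Take & Rhythm Rehearsal, Rhythm Rehearsal & Woodwind Overdub

Sorted by start: Brass Block, Woodwind Overdub, Rhythm Rehearsal, Dress Take, Chamber Overdub, Tech Tracking.
Woodwind Overdub starts exactly when Brass Block ends (back-to-back, no overlap), so Brass Block has no further overlaps.
Rhythm Rehearsal starts before Woodwind Overdub ends → Woodwind Overdub and Rhythm Rehearsal overlap.
Dress Take starts after Woodwind Overdub ends, so Woodwind Overdub has no further overlaps.
Dress Take starts before Rhythm Rehearsal ends → Rhythm Rehearsal and Dress Take overlap.
Chamber Overdub starts after Rhythm Rehearsal ends, so Rhythm Rehearsal has no further overlaps.
Chamber Overdub starts before Dress Take ends → Dress Take and Chamber Overdub overlap.
Tech Tracking starts after Dress Take ends.
Tech Tracking starts after Chamber Overdub ends.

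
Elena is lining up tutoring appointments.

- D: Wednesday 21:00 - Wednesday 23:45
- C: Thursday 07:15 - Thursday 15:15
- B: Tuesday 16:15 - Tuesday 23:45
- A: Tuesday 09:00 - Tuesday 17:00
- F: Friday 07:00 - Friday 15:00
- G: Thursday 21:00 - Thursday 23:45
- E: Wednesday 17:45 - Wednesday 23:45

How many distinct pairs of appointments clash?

Sorted by start: A, B, E, D, C, G, F.
B starts before A ends → A and B overlap.
E starts after A ends — done with A.
E starts after B ends — done with B.
D starts before E ends → E and D overlap.
C starts after E ends — done with E.
C starts after D ends — done with D.
G starts after C ends — done with C.
F starts after G ends.
Overlapping pairs: A & B, D & E — 2 in total.

2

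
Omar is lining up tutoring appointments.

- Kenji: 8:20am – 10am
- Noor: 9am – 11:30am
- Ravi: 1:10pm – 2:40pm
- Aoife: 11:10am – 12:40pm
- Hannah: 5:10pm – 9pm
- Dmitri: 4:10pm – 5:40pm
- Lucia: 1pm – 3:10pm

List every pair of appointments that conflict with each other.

Check each pair: they overlap iff neither finishes before the other starts.
Sorted by start: Kenji, Noor, Aoife, Lucia, Ravi, Dmitri, Hannah.
Noor starts before Kenji ends → Kenji and Noor overlap.
Aoife starts after Kenji ends, so nothing later overlaps Kenji either.
Aoife starts before Noor ends → Noor and Aoife overlap.
Lucia starts after Noor ends, so nothing later overlaps Noor either.
Lucia starts after Aoife ends, so nothing later overlaps Aoife either.
Ravi starts before Lucia ends → Lucia and Ravi overlap.
Dmitri starts after Lucia ends, so nothing later overlaps Lucia either.
Dmitri starts after Ravi ends, so nothing later overlaps Ravi either.
Hannah starts before Dmitri ends → Dmitri and Hannah overlap.

Aoife & Noor, Dmitri & Hannah, Kenji & Noor, Lucia & Ravi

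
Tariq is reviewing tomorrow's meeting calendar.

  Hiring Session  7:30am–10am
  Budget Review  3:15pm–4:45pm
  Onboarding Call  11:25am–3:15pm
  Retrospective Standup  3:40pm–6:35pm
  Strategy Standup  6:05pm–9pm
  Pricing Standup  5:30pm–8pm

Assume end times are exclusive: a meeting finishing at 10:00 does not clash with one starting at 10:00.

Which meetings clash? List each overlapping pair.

Sorted by start: Hiring Session, Onboarding Call, Budget Review, Retrospective Standup, Pricing Standup, Strategy Standup.
Onboarding Call starts after Hiring Session ends; Hiring Session is clear from here.
Budget Review starts exactly when Onboarding Call ends (back-to-back, no overlap); Onboarding Call is clear from here.
Retrospective Standup starts before Budget Review ends → Budget Review and Retrospective Standup overlap.
Pricing Standup starts after Budget Review ends; Budget Review is clear from here.
Pricing Standup starts before Retrospective Standup ends → Retrospective Standup and Pricing Standup overlap.
Strategy Standup starts before Retrospective Standup ends → Retrospective Standup and Strategy Standup overlap.
Strategy Standup starts before Pricing Standup ends → Pricing Standup and Strategy Standup overlap.

Budget Review & Retrospective Standup, Pricing Standup & Retrospective Standup, Pricing Standup & Strategy Standup, Retrospective Standup & Strategy Standup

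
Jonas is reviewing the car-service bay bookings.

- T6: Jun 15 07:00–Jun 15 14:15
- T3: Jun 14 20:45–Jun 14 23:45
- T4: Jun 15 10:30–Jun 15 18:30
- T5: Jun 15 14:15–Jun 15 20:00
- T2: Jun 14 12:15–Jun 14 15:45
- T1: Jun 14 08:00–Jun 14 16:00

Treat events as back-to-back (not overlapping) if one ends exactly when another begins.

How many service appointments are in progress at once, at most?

Sweep the timeline, counting +1 at each start and −1 at each end (ends before starts at a tie):
Jun 14 08:00 start T1 → 1
Jun 14 12:15 start T2 → 2
Jun 14 15:45 end T2 → 1
Jun 14 16:00 end T1 → 0
Jun 14 20:45 start T3 → 1
Jun 14 23:45 end T3 → 0
Jun 15 07:00 start T6 → 1
Jun 15 10:30 start T4 → 2
Jun 15 14:15 end T6 → 1
Jun 15 14:15 start T5 → 2
Jun 15 18:30 end T4 → 1
Jun 15 20:00 end T5 → 0
Peak is 2, at Jun 14 12:15 (T1, T2).

2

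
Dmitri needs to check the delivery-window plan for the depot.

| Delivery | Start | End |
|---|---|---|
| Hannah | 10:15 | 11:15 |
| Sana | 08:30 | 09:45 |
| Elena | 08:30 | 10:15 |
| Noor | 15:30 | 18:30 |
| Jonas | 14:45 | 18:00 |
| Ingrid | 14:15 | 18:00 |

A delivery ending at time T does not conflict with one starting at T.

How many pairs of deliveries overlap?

4

Sorted by start: Sana, Elena, Hannah, Ingrid, Jonas, Noor.
Elena starts before Sana ends → Sana and Elena overlap.
Hannah starts after Sana ends, so Sana has no further overlaps.
Hannah starts exactly when Elena ends (back-to-back, no overlap), so Elena has no further overlaps.
Ingrid starts after Hannah ends, so Hannah has no further overlaps.
Jonas starts before Ingrid ends → Ingrid and Jonas overlap.
Noor starts before Ingrid ends → Ingrid and Noor overlap.
Noor starts before Jonas ends → Jonas and Noor overlap.
Overlapping pairs: Elena & Sana, Ingrid & Jonas, Ingrid & Noor, Jonas & Noor — 4 in total.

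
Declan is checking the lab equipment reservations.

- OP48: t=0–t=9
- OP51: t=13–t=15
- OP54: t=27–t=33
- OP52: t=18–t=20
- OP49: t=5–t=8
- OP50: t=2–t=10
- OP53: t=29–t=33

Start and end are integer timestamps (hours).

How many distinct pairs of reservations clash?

Sorted by start: OP48, OP50, OP49, OP51, OP52, OP54, OP53.
OP50 starts before OP48 ends → OP48 and OP50 overlap.
OP49 starts before OP48 ends → OP48 and OP49 overlap.
OP51 starts after OP48 ends — done with OP48.
OP49 starts before OP50 ends → OP50 and OP49 overlap.
OP51 starts after OP50 ends — done with OP50.
OP51 starts after OP49 ends — done with OP49.
OP52 starts after OP51 ends — done with OP51.
OP54 starts after OP52 ends — done with OP52.
OP53 starts before OP54 ends → OP54 and OP53 overlap.
Overlapping pairs: OP48 & OP49, OP48 & OP50, OP49 & OP50, OP53 & OP54 — 4 in total.

4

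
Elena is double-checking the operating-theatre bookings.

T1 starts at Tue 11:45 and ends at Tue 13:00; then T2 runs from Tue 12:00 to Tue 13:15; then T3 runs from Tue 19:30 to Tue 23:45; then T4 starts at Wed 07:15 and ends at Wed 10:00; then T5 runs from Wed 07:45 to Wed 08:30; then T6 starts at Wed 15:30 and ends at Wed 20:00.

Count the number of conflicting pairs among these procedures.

2

Sorted by start: T1, T2, T3, T4, T5, T6.
T2 starts before T1 ends → T1 and T2 overlap.
T3 starts after T1 ends; T1 is clear from here.
T3 starts after T2 ends; T2 is clear from here.
T4 starts after T3 ends; T3 is clear from here.
T5 starts before T4 ends → T4 and T5 overlap.
T6 starts after T4 ends.
T6 starts after T5 ends.
Overlapping pairs: T1 & T2, T4 & T5 — 2 in total.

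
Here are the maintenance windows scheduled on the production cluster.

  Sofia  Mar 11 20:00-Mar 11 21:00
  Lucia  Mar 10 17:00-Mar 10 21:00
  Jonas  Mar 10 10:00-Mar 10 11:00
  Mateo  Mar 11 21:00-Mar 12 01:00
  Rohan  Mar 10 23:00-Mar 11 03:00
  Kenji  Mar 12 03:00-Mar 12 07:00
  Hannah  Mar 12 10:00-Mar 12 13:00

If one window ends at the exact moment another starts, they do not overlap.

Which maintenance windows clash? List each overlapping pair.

Check each pair: they overlap iff neither finishes before the other starts.
Sorted by start: Jonas, Lucia, Rohan, Sofia, Mateo, Kenji, Hannah.
Lucia starts after Jonas ends, so nothing later overlaps Jonas either.
Rohan starts after Lucia ends, so nothing later overlaps Lucia either.
Sofia starts after Rohan ends, so nothing later overlaps Rohan either.
Mateo starts exactly when Sofia ends (back-to-back, no overlap), so nothing later overlaps Sofia either.
Kenji starts after Mateo ends, so nothing later overlaps Mateo either.
Hannah starts after Kenji ends.

none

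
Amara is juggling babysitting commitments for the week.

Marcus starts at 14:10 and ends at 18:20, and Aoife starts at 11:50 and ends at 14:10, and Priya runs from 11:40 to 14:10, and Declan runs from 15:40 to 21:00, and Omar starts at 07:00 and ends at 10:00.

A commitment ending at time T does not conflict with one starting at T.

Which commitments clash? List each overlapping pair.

Aoife & Priya, Declan & Marcus

Sorted by start: Omar, Priya, Aoife, Marcus, Declan.
Priya starts after Omar ends, so nothing later overlaps Omar either.
Aoife starts before Priya ends → Priya and Aoife overlap.
Marcus starts exactly when Priya ends (back-to-back, no overlap), so nothing later overlaps Priya either.
Marcus starts exactly when Aoife ends (back-to-back, no overlap), so nothing later overlaps Aoife either.
Declan starts before Marcus ends → Marcus and Declan overlap.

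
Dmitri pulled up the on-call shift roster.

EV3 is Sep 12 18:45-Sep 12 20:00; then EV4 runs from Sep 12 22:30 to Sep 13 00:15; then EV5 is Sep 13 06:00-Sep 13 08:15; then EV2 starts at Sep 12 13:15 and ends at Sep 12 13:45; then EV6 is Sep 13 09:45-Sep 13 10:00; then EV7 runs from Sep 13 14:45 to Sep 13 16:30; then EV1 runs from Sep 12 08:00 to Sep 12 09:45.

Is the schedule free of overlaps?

Yes

Sorted by start: EV1, EV2, EV3, EV4, EV5, EV6, EV7.
EV2 starts after EV1 ends, so EV1 has no further overlaps.
EV3 starts after EV2 ends, so EV2 has no further overlaps.
EV4 starts after EV3 ends, so EV3 has no further overlaps.
EV5 starts after EV4 ends, so EV4 has no further overlaps.
EV6 starts after EV5 ends, so EV5 has no further overlaps.
EV7 starts after EV6 ends.
Every pair is clear; the schedule has no overlaps.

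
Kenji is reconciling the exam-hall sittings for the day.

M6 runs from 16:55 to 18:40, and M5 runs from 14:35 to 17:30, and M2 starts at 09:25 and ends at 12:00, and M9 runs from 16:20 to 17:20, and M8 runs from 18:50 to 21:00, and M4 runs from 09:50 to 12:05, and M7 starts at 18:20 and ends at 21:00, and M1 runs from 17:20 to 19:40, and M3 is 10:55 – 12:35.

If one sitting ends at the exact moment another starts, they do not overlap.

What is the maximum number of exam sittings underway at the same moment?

3

Walk through starts and ends in time order (an end at T is processed before a start at T):
09:25 start M2 → 1
09:50 start M4 → 2
10:55 start M3 → 3
12:00 end M2 → 2
12:05 end M4 → 1
12:35 end M3 → 0
14:35 start M5 → 1
16:20 start M9 → 2
16:55 start M6 → 3
17:20 end M9 → 2
17:20 start M1 → 3
17:30 end M5 → 2
18:20 start M7 → 3
18:40 end M6 → 2
18:50 start M8 → 3
19:40 end M1 → 2
21:00 end M7 → 1
21:00 end M8 → 0
Peak is 3, at 10:55 (M2, M3, M4).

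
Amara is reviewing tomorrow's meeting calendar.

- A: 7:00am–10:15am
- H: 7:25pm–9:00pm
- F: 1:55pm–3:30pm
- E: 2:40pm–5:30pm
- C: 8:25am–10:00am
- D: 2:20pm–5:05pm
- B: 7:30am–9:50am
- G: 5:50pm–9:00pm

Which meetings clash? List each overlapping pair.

Two intervals overlap when each starts before the other ends.
Sorted by start: A, B, C, F, D, E, G, H.
B starts before A ends → A and B overlap.
C starts before A ends → A and C overlap.
F starts after A ends; A is clear from here.
C starts before B ends → B and C overlap.
F starts after B ends; B is clear from here.
F starts after C ends; C is clear from here.
D starts before F ends → F and D overlap.
E starts before F ends → F and E overlap.
G starts after F ends; F is clear from here.
E starts before D ends → D and E overlap.
G starts after D ends; D is clear from here.
G starts after E ends; E is clear from here.
H starts before G ends → G and H overlap.

A & B, A & C, B & C, D & E, D & F, E & F, G & H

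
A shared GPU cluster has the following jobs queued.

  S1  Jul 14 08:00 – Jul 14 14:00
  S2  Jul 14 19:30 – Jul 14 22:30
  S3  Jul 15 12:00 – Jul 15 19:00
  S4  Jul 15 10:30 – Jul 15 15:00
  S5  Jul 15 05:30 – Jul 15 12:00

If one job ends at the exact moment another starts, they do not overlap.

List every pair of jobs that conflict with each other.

Sorted by start: S1, S2, S5, S4, S3.
S2 starts after S1 ends, so nothing later overlaps S1 either.
S5 starts after S2 ends, so nothing later overlaps S2 either.
S4 starts before S5 ends → S5 and S4 overlap.
S3 starts exactly when S5 ends (back-to-back, no overlap).
S3 starts before S4 ends → S4 and S3 overlap.

S3 & S4, S4 & S5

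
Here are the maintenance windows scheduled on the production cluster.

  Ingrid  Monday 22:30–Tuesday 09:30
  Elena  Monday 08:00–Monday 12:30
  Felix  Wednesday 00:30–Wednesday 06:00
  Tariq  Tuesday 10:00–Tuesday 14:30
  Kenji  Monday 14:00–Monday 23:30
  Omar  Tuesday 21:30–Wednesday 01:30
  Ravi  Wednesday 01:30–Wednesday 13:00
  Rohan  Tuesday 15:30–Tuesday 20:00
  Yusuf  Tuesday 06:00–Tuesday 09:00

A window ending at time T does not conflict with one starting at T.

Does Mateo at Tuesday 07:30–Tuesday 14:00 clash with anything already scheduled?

Yes — it overlaps Ingrid, Tariq, Yusuf

Elena: ends Monday 12:30 at or before Mateo starts Tuesday 07:30 → clear.
Kenji: ends Monday 23:30 at or before Mateo starts Tuesday 07:30 → clear.
Ingrid: starts Monday 22:30 before Mateo ends Tuesday 14:00, and ends Tuesday 09:30 after Mateo starts Tuesday 07:30 → overlap.
Yusuf: starts Tuesday 06:00 before Mateo ends Tuesday 14:00, and ends Tuesday 09:00 after Mateo starts Tuesday 07:30 → overlap.
Tariq: starts Tuesday 10:00 before Mateo ends Tuesday 14:00, and ends Tuesday 14:30 after Mateo starts Tuesday 07:30 → overlap.
Rohan: starts Tuesday 15:30 at or after Mateo ends Tuesday 14:00 → clear.
Omar: starts Tuesday 21:30 at or after Mateo ends Tuesday 14:00 → clear.
Felix: starts Wednesday 00:30 at or after Mateo ends Tuesday 14:00 → clear.
Ravi: starts Wednesday 01:30 at or after Mateo ends Tuesday 14:00 → clear.
Mateo overlaps Ingrid, Yusuf, Tariq.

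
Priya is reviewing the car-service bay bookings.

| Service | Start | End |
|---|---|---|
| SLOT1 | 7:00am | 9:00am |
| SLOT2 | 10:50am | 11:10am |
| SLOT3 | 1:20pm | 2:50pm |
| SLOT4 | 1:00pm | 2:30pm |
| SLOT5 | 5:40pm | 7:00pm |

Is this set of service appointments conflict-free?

Sorted by start: SLOT1, SLOT2, SLOT4, SLOT3, SLOT5.
SLOT2 starts after SLOT1 ends; SLOT1 is clear from here.
SLOT4 starts after SLOT2 ends; SLOT2 is clear from here.
SLOT3 starts before SLOT4 ends → SLOT4 and SLOT3 overlap.
That's a conflict, so the schedule is not conflict-free.

No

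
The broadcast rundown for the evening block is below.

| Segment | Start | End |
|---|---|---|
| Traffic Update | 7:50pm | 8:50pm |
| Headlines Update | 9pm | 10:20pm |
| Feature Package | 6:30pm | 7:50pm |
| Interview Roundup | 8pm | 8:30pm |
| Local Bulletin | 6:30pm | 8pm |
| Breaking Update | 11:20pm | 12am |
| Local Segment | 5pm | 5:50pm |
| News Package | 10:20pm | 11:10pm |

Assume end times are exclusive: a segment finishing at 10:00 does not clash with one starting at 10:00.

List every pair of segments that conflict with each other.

Sorted by start: Local Segment, Feature Package, Local Bulletin, Traffic Update, Interview Roundup, Headlines Update, News Package, Breaking Update.
Feature Package starts after Local Segment ends — done with Local Segment.
Local Bulletin starts before Feature Package ends → Feature Package and Local Bulletin overlap.
Traffic Update starts exactly when Feature Package ends (back-to-back, no overlap) — done with Feature Package.
Traffic Update starts before Local Bulletin ends → Local Bulletin and Traffic Update overlap.
Interview Roundup starts exactly when Local Bulletin ends (back-to-back, no overlap) — done with Local Bulletin.
Interview Roundup starts before Traffic Update ends → Traffic Update and Interview Roundup overlap.
Headlines Update starts after Traffic Update ends — done with Traffic Update.
Headlines Update starts after Interview Roundup ends — done with Interview Roundup.
News Package starts exactly when Headlines Update ends (back-to-back, no overlap) — done with Headlines Update.
Breaking Update starts after News Package ends.

Feature Package & Local Bulletin, Interview Roundup & Traffic Update, Local Bulletin & Traffic Update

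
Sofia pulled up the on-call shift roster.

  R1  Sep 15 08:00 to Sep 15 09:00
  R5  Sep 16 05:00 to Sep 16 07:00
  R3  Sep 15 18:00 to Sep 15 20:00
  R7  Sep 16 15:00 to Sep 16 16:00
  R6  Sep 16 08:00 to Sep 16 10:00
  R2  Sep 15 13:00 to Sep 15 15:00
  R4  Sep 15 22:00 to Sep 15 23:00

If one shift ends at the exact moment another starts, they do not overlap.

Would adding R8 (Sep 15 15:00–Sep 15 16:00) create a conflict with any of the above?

R1: ends Sep 15 09:00 at or before R8 starts Sep 15 15:00 → clear.
R2: ends Sep 15 15:00 at or before R8 starts Sep 15 15:00 → clear.
R3: starts Sep 15 18:00 at or after R8 ends Sep 15 16:00 → clear.
R4: starts Sep 15 22:00 at or after R8 ends Sep 15 16:00 → clear.
R5: starts Sep 16 05:00 at or after R8 ends Sep 15 16:00 → clear.
R6: starts Sep 16 08:00 at or after R8 ends Sep 15 16:00 → clear.
R7: starts Sep 16 15:00 at or after R8 ends Sep 15 16:00 → clear.

No — it doesn't clash with anything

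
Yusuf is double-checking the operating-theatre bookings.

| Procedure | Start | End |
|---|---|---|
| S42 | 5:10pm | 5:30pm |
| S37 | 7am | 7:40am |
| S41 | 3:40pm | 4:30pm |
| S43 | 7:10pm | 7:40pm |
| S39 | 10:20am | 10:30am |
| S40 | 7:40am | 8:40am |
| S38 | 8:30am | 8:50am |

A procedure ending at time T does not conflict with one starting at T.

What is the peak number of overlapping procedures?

2

Sort all start/end points and keep a running count:
7am start S37 → 1
7:40am end S37 → 0
7:40am start S40 → 1
8:30am start S38 → 2
8:40am end S40 → 1
8:50am end S38 → 0
10:20am start S39 → 1
10:30am end S39 → 0
3:40pm start S41 → 1
4:30pm end S41 → 0
5:10pm start S42 → 1
5:30pm end S42 → 0
7:10pm start S43 → 1
7:40pm end S43 → 0
Peak is 2, at 8:30am (S38, S40).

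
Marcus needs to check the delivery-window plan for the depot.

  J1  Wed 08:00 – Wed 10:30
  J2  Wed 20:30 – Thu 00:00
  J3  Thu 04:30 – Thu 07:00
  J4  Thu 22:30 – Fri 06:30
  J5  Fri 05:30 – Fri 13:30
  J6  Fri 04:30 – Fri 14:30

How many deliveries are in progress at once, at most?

3

Walk through starts and ends in time order (an end at T is processed before a start at T):
Wed 08:00 start J1 → 1
Wed 10:30 end J1 → 0
Wed 20:30 start J2 → 1
Thu 00:00 end J2 → 0
Thu 04:30 start J3 → 1
Thu 07:00 end J3 → 0
Thu 22:30 start J4 → 1
Fri 04:30 start J6 → 2
Fri 05:30 start J5 → 3
Fri 06:30 end J4 → 2
Fri 13:30 end J5 → 1
Fri 14:30 end J6 → 0
Peak is 3, at Fri 05:30 (J4, J5, J6).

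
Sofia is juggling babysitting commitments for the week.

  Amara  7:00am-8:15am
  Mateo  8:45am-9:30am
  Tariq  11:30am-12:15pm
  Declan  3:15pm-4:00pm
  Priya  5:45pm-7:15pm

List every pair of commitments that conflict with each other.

no overlapping pairs

Two intervals overlap when each starts before the other ends.
Sorted by start: Amara, Mateo, Tariq, Declan, Priya.
Mateo starts after Amara ends — done with Amara.
Tariq starts after Mateo ends — done with Mateo.
Declan starts after Tariq ends — done with Tariq.
Priya starts after Declan ends.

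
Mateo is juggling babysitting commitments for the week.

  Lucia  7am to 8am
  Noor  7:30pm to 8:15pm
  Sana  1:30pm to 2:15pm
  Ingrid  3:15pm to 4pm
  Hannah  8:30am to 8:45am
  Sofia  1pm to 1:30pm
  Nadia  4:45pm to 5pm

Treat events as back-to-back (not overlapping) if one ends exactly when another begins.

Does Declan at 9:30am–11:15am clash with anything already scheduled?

No — it doesn't clash with anything

Lucia: ends 8am at or before Declan starts 9:30am → clear.
Hannah: ends 8:45am at or before Declan starts 9:30am → clear.
Sofia: starts 1pm at or after Declan ends 11:15am → clear.
Sana: starts 1:30pm at or after Declan ends 11:15am → clear.
Ingrid: starts 3:15pm at or after Declan ends 11:15am → clear.
Nadia: starts 4:45pm at or after Declan ends 11:15am → clear.
Noor: starts 7:30pm at or after Declan ends 11:15am → clear.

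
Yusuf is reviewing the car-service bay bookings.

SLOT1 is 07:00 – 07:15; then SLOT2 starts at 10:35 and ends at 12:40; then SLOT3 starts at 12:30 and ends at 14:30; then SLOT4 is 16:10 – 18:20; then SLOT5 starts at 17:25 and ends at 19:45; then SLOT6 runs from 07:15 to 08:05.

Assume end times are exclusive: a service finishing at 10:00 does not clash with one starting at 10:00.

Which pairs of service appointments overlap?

SLOT2 & SLOT3, SLOT4 & SLOT5

Sorted by start: SLOT1, SLOT6, SLOT2, SLOT3, SLOT4, SLOT5.
SLOT6 starts exactly when SLOT1 ends (back-to-back, no overlap), so nothing later overlaps SLOT1 either.
SLOT2 starts after SLOT6 ends, so nothing later overlaps SLOT6 either.
SLOT3 starts before SLOT2 ends → SLOT2 and SLOT3 overlap.
SLOT4 starts after SLOT2 ends, so nothing later overlaps SLOT2 either.
SLOT4 starts after SLOT3 ends, so nothing later overlaps SLOT3 either.
SLOT5 starts before SLOT4 ends → SLOT4 and SLOT5 overlap.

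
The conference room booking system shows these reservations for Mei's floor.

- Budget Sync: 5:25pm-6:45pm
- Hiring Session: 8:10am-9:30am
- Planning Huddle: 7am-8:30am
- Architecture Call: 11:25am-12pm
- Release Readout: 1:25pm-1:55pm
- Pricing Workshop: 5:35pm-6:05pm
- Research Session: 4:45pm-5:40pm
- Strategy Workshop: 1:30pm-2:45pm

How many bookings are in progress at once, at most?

3

Sort all start/end points and keep a running count:
7am start Planning Huddle → 1
8:10am start Hiring Session → 2
8:30am end Planning Huddle → 1
9:30am end Hiring Session → 0
11:25am start Architecture Call → 1
12pm end Architecture Call → 0
1:25pm start Release Readout → 1
1:30pm start Strategy Workshop → 2
1:55pm end Release Readout → 1
2:45pm end Strategy Workshop → 0
4:45pm start Research Session → 1
5:25pm start Budget Sync → 2
5:35pm start Pricing Workshop → 3
5:40pm end Research Session → 2
6:05pm end Pricing Workshop → 1
6:45pm end Budget Sync → 0
Peak is 3, at 5:35pm (Budget Sync, Pricing Workshop, Research Session).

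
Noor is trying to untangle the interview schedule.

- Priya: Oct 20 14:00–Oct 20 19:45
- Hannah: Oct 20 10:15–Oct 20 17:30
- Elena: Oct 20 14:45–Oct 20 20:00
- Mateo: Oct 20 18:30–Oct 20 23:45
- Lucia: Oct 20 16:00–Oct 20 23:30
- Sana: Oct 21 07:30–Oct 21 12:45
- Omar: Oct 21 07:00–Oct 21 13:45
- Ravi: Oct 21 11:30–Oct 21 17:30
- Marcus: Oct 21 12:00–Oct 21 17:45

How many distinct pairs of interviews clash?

15

Sorted by start: Hannah, Priya, Elena, Lucia, Mateo, Omar, Sana, Ravi, Marcus.
Priya starts before Hannah ends → Hannah and Priya overlap.
Elena starts before Hannah ends → Hannah and Elena overlap.
Lucia starts before Hannah ends → Hannah and Lucia overlap.
Mateo starts after Hannah ends, so Hannah has no further overlaps.
Elena starts before Priya ends → Priya and Elena overlap.
Lucia starts before Priya ends → Priya and Lucia overlap.
Mateo starts before Priya ends → Priya and Mateo overlap.
Omar starts after Priya ends, so Priya has no further overlaps.
Lucia starts before Elena ends → Elena and Lucia overlap.
Mateo starts before Elena ends → Elena and Mateo overlap.
Omar starts after Elena ends, so Elena has no further overlaps.
Mateo starts before Lucia ends → Lucia and Mateo overlap.
Omar starts after Lucia ends, so Lucia has no further overlaps.
Omar starts after Mateo ends, so Mateo has no further overlaps.
Sana starts before Omar ends → Omar and Sana overlap.
Ravi starts before Omar ends → Omar and Ravi overlap.
Marcus starts before Omar ends → Omar and Marcus overlap.
Ravi starts before Sana ends → Sana and Ravi overlap.
Marcus starts before Sana ends → Sana and Marcus overlap.
Marcus starts before Ravi ends → Ravi and Marcus overlap.
Overlapping pairs: Elena & Hannah, Elena & Lucia, Elena & Mateo, Elena & Priya, Hannah & Lucia, Hannah & Priya, Lucia & Mateo, Lucia & Priya, Marcus & Omar, Marcus & Ravi, Marcus & Sana, Mateo & Priya, Omar & Ravi, Omar & Sana, Ravi & Sana — 15 in total.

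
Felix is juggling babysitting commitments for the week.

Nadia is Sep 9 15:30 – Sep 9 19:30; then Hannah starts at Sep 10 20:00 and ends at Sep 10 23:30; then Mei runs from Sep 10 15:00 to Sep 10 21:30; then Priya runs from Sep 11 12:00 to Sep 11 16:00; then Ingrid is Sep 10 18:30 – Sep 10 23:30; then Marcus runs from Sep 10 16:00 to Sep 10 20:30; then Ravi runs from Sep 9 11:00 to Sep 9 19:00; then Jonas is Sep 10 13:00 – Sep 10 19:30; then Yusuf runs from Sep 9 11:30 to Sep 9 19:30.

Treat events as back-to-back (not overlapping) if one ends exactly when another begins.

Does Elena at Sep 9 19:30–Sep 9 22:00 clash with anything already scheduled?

No — it doesn't clash with anything

Ravi: ends Sep 9 19:00 at or before Elena starts Sep 9 19:30 → clear.
Yusuf: ends Sep 9 19:30 at or before Elena starts Sep 9 19:30 → clear.
Nadia: ends Sep 9 19:30 at or before Elena starts Sep 9 19:30 → clear.
Jonas: starts Sep 10 13:00 at or after Elena ends Sep 9 22:00 → clear.
Mei: starts Sep 10 15:00 at or after Elena ends Sep 9 22:00 → clear.
Marcus: starts Sep 10 16:00 at or after Elena ends Sep 9 22:00 → clear.
Ingrid: starts Sep 10 18:30 at or after Elena ends Sep 9 22:00 → clear.
Hannah: starts Sep 10 20:00 at or after Elena ends Sep 9 22:00 → clear.
Priya: starts Sep 11 12:00 at or after Elena ends Sep 9 22:00 → clear.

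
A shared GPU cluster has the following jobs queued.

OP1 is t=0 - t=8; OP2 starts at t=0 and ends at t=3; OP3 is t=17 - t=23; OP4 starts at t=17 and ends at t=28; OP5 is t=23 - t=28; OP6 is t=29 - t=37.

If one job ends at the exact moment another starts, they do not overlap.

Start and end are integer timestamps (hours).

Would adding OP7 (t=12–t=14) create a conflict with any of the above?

OP1: ends t=8 at or before OP7 starts t=12 → clear.
OP2: ends t=3 at or before OP7 starts t=12 → clear.
OP3: starts t=17 at or after OP7 ends t=14 → clear.
OP4: starts t=17 at or after OP7 ends t=14 → clear.
OP5: starts t=23 at or after OP7 ends t=14 → clear.
OP6: starts t=29 at or after OP7 ends t=14 → clear.

No — it doesn't clash with anything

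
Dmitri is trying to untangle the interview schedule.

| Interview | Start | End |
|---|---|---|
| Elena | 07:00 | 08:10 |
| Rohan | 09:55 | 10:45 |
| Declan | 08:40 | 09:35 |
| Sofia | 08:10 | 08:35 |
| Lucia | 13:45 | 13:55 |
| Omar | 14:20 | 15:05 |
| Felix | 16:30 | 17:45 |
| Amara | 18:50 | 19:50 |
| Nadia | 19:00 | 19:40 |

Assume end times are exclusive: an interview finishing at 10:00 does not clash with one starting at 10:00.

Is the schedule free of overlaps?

Sorted by start: Elena, Sofia, Declan, Rohan, Lucia, Omar, Felix, Amara, Nadia.
Sofia starts exactly when Elena ends (back-to-back, no overlap), so nothing later overlaps Elena either.
Declan starts after Sofia ends, so nothing later overlaps Sofia either.
Rohan starts after Declan ends, so nothing later overlaps Declan either.
Lucia starts after Rohan ends, so nothing later overlaps Rohan either.
Omar starts after Lucia ends, so nothing later overlaps Lucia either.
Felix starts after Omar ends, so nothing later overlaps Omar either.
Amara starts after Felix ends, so nothing later overlaps Felix either.
Nadia starts before Amara ends → Amara and Nadia overlap.
That's a conflict, so the schedule is not conflict-free.

No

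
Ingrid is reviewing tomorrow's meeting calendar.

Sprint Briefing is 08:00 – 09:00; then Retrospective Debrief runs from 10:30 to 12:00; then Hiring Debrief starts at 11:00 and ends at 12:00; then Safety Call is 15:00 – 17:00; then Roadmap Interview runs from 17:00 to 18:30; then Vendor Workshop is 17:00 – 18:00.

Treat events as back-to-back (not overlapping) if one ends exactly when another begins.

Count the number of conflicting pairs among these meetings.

2

Sorted by start: Sprint Briefing, Retrospective Debrief, Hiring Debrief, Safety Call, Roadmap Interview, Vendor Workshop.
Retrospective Debrief starts after Sprint Briefing ends, so Sprint Briefing has no further overlaps.
Hiring Debrief starts before Retrospective Debrief ends → Retrospective Debrief and Hiring Debrief overlap.
Safety Call starts after Retrospective Debrief ends, so Retrospective Debrief has no further overlaps.
Safety Call starts after Hiring Debrief ends, so Hiring Debrief has no further overlaps.
Roadmap Interview starts exactly when Safety Call ends (back-to-back, no overlap), so Safety Call has no further overlaps.
Vendor Workshop starts before Roadmap Interview ends → Roadmap Interview and Vendor Workshop overlap.
Overlapping pairs: Hiring Debrief & Retrospective Debrief, Roadmap Interview & Vendor Workshop — 2 in total.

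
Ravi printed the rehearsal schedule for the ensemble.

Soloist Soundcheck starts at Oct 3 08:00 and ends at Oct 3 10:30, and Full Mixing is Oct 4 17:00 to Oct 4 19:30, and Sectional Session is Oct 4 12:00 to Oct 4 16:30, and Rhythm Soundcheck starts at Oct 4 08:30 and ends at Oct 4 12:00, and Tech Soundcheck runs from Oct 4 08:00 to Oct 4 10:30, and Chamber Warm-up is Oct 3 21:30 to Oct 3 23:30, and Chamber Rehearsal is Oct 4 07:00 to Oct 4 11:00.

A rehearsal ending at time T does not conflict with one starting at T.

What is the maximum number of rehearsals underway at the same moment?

3

Walk through starts and ends in time order (an end at T is processed before a start at T):
Oct 3 08:00 start Soloist Soundcheck → 1
Oct 3 10:30 end Soloist Soundcheck → 0
Oct 3 21:30 start Chamber Warm-up → 1
Oct 3 23:30 end Chamber Warm-up → 0
Oct 4 07:00 start Chamber Rehearsal → 1
Oct 4 08:00 start Tech Soundcheck → 2
Oct 4 08:30 start Rhythm Soundcheck → 3
Oct 4 10:30 end Tech Soundcheck → 2
Oct 4 11:00 end Chamber Rehearsal → 1
Oct 4 12:00 end Rhythm Soundcheck → 0
Oct 4 12:00 start Sectional Session → 1
Oct 4 16:30 end Sectional Session → 0
Oct 4 17:00 start Full Mixing → 1
Oct 4 19:30 end Full Mixing → 0
Peak is 3, at Oct 4 08:30 (Chamber Rehearsal, Rhythm Soundcheck, Tech Soundcheck).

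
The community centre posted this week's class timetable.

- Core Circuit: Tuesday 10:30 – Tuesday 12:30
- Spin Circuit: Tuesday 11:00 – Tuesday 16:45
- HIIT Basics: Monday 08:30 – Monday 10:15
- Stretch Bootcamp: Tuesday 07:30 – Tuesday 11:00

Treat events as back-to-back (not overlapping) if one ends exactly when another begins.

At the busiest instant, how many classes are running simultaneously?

2

Sort all start/end points and keep a running count:
Monday 08:30 start HIIT Basics → 1
Monday 10:15 end HIIT Basics → 0
Tuesday 07:30 start Stretch Bootcamp → 1
Tuesday 10:30 start Core Circuit → 2
Tuesday 11:00 end Stretch Bootcamp → 1
Tuesday 11:00 start Spin Circuit → 2
Tuesday 12:30 end Core Circuit → 1
Tuesday 16:45 end Spin Circuit → 0
Peak is 2, at Tuesday 10:30 (Core Circuit, Stretch Bootcamp).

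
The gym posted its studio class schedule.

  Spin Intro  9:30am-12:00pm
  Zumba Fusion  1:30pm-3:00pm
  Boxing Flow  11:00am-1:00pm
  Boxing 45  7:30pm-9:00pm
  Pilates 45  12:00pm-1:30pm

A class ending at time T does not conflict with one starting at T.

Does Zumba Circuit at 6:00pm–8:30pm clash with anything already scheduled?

Spin Intro: ends 12:00pm at or before Zumba Circuit starts 6:00pm → clear.
Boxing Flow: ends 1:00pm at or before Zumba Circuit starts 6:00pm → clear.
Pilates 45: ends 1:30pm at or before Zumba Circuit starts 6:00pm → clear.
Zumba Fusion: ends 3:00pm at or before Zumba Circuit starts 6:00pm → clear.
Boxing 45: starts 7:30pm before Zumba Circuit ends 8:30pm, and ends 9:00pm after Zumba Circuit starts 6:00pm → overlap.
Zumba Circuit overlaps Boxing 45.

Yes — it overlaps Boxing 45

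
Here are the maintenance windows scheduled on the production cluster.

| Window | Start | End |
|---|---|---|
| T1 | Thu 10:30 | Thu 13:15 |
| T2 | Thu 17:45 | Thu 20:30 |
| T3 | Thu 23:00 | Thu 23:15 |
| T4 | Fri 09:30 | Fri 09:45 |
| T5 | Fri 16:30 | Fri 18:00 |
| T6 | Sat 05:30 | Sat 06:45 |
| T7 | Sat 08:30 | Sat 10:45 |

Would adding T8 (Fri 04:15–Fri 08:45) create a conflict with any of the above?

No — it doesn't clash with anything

T1: ends Thu 13:15 at or before T8 starts Fri 04:15 → clear.
T2: ends Thu 20:30 at or before T8 starts Fri 04:15 → clear.
T3: ends Thu 23:15 at or before T8 starts Fri 04:15 → clear.
T4: starts Fri 09:30 at or after T8 ends Fri 08:45 → clear.
T5: starts Fri 16:30 at or after T8 ends Fri 08:45 → clear.
T6: starts Sat 05:30 at or after T8 ends Fri 08:45 → clear.
T7: starts Sat 08:30 at or after T8 ends Fri 08:45 → clear.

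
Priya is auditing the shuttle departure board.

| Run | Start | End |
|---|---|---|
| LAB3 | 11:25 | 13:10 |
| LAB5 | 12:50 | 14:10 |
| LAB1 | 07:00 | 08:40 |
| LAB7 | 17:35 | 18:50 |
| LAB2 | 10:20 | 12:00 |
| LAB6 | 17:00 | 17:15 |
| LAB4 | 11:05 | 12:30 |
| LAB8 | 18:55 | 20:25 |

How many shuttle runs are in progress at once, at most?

Walk through starts and ends in time order (an end at T is processed before a start at T):
07:00 start LAB1 → 1
08:40 end LAB1 → 0
10:20 start LAB2 → 1
11:05 start LAB4 → 2
11:25 start LAB3 → 3
12:00 end LAB2 → 2
12:30 end LAB4 → 1
12:50 start LAB5 → 2
13:10 end LAB3 → 1
14:10 end LAB5 → 0
17:00 start LAB6 → 1
17:15 end LAB6 → 0
17:35 start LAB7 → 1
18:50 end LAB7 → 0
18:55 start LAB8 → 1
20:25 end LAB8 → 0
Peak is 3, at 11:25 (LAB2, LAB3, LAB4).

3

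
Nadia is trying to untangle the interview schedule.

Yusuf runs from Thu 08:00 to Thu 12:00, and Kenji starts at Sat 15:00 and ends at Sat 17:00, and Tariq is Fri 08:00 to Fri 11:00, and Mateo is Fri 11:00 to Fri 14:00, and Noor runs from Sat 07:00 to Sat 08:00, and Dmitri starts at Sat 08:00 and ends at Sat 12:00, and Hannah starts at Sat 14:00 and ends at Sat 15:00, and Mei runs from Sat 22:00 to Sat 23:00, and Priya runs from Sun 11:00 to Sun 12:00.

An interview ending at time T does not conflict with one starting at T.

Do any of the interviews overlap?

No

Check each pair: they overlap iff neither finishes before the other starts.
Sorted by start: Yusuf, Tariq, Mateo, Noor, Dmitri, Hannah, Kenji, Mei, Priya.
Tariq starts after Yusuf ends, so Yusuf has no further overlaps.
Mateo starts exactly when Tariq ends (back-to-back, no overlap), so Tariq has no further overlaps.
Noor starts after Mateo ends, so Mateo has no further overlaps.
Dmitri starts exactly when Noor ends (back-to-back, no overlap), so Noor has no further overlaps.
Hannah starts after Dmitri ends, so Dmitri has no further overlaps.
Kenji starts exactly when Hannah ends (back-to-back, no overlap), so Hannah has no further overlaps.
Mei starts after Kenji ends, so Kenji has no further overlaps.
Priya starts after Mei ends.
Every pair is clear; the schedule has no overlaps.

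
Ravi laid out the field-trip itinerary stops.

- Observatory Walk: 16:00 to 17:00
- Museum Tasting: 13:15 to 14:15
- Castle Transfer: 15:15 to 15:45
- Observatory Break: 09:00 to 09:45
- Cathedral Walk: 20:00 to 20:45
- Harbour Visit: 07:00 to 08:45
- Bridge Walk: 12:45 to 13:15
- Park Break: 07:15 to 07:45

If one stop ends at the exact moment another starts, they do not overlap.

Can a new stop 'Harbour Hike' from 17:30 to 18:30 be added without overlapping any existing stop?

Harbour Visit: ends 08:45 at or before Harbour Hike starts 17:30 → clear.
Park Break: ends 07:45 at or before Harbour Hike starts 17:30 → clear.
Observatory Break: ends 09:45 at or before Harbour Hike starts 17:30 → clear.
Bridge Walk: ends 13:15 at or before Harbour Hike starts 17:30 → clear.
Museum Tasting: ends 14:15 at or before Harbour Hike starts 17:30 → clear.
Castle Transfer: ends 15:45 at or before Harbour Hike starts 17:30 → clear.
Observatory Walk: ends 17:00 at or before Harbour Hike starts 17:30 → clear.
Cathedral Walk: starts 20:00 at or after Harbour Hike ends 18:30 → clear.

Yes — the slot is free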